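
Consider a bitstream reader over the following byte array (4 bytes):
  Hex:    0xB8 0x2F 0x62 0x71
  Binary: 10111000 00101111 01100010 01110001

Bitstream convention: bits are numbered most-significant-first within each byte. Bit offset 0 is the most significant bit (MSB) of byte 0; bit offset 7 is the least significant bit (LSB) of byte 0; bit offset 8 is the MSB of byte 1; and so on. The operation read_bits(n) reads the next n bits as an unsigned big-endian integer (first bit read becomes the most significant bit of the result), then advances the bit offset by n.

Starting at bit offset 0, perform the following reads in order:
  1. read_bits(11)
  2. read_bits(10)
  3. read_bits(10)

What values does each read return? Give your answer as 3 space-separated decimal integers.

Answer: 1473 492 312

Derivation:
Read 1: bits[0:11] width=11 -> value=1473 (bin 10111000001); offset now 11 = byte 1 bit 3; 21 bits remain
Read 2: bits[11:21] width=10 -> value=492 (bin 0111101100); offset now 21 = byte 2 bit 5; 11 bits remain
Read 3: bits[21:31] width=10 -> value=312 (bin 0100111000); offset now 31 = byte 3 bit 7; 1 bits remain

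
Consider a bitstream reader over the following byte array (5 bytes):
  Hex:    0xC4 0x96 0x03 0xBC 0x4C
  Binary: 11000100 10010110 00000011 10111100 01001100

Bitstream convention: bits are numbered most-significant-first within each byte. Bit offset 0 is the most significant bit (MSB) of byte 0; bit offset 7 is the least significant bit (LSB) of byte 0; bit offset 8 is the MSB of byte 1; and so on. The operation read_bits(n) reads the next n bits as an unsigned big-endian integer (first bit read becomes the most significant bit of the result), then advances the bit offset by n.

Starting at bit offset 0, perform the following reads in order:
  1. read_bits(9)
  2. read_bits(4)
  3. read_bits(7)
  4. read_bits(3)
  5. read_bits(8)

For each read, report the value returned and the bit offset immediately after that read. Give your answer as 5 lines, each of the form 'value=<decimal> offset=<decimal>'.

Answer: value=393 offset=9
value=2 offset=13
value=96 offset=20
value=1 offset=23
value=222 offset=31

Derivation:
Read 1: bits[0:9] width=9 -> value=393 (bin 110001001); offset now 9 = byte 1 bit 1; 31 bits remain
Read 2: bits[9:13] width=4 -> value=2 (bin 0010); offset now 13 = byte 1 bit 5; 27 bits remain
Read 3: bits[13:20] width=7 -> value=96 (bin 1100000); offset now 20 = byte 2 bit 4; 20 bits remain
Read 4: bits[20:23] width=3 -> value=1 (bin 001); offset now 23 = byte 2 bit 7; 17 bits remain
Read 5: bits[23:31] width=8 -> value=222 (bin 11011110); offset now 31 = byte 3 bit 7; 9 bits remain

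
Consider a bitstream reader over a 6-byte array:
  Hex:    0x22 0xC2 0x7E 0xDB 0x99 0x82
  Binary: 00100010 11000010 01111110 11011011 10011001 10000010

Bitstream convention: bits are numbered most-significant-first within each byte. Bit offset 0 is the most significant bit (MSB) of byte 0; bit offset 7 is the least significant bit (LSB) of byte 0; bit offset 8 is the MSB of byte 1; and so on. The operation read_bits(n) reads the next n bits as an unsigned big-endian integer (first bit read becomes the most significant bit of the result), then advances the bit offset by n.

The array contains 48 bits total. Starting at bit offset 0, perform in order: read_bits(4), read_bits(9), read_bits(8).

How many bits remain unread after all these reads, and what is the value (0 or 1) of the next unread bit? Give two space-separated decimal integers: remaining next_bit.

Answer: 27 1

Derivation:
Read 1: bits[0:4] width=4 -> value=2 (bin 0010); offset now 4 = byte 0 bit 4; 44 bits remain
Read 2: bits[4:13] width=9 -> value=88 (bin 001011000); offset now 13 = byte 1 bit 5; 35 bits remain
Read 3: bits[13:21] width=8 -> value=79 (bin 01001111); offset now 21 = byte 2 bit 5; 27 bits remain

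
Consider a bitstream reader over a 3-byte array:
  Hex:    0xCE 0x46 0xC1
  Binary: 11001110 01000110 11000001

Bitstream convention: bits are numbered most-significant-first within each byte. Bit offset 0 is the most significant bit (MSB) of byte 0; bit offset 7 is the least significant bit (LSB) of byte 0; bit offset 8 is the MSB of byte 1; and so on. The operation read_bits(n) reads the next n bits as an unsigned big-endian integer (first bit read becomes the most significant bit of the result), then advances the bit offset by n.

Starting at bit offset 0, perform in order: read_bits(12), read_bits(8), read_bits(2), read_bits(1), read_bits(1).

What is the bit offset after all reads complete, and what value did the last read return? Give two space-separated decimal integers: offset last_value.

Answer: 24 1

Derivation:
Read 1: bits[0:12] width=12 -> value=3300 (bin 110011100100); offset now 12 = byte 1 bit 4; 12 bits remain
Read 2: bits[12:20] width=8 -> value=108 (bin 01101100); offset now 20 = byte 2 bit 4; 4 bits remain
Read 3: bits[20:22] width=2 -> value=0 (bin 00); offset now 22 = byte 2 bit 6; 2 bits remain
Read 4: bits[22:23] width=1 -> value=0 (bin 0); offset now 23 = byte 2 bit 7; 1 bits remain
Read 5: bits[23:24] width=1 -> value=1 (bin 1); offset now 24 = byte 3 bit 0; 0 bits remain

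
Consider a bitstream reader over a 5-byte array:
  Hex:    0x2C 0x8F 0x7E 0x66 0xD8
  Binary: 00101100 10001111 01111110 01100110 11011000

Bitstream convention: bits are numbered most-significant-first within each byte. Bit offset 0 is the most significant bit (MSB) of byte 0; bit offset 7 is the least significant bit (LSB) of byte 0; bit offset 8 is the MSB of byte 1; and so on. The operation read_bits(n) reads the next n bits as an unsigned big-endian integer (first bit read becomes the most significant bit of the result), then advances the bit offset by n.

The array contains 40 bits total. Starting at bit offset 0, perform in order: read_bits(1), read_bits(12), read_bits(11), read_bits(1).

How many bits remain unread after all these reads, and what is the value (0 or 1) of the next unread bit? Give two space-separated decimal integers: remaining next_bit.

Read 1: bits[0:1] width=1 -> value=0 (bin 0); offset now 1 = byte 0 bit 1; 39 bits remain
Read 2: bits[1:13] width=12 -> value=1425 (bin 010110010001); offset now 13 = byte 1 bit 5; 27 bits remain
Read 3: bits[13:24] width=11 -> value=1918 (bin 11101111110); offset now 24 = byte 3 bit 0; 16 bits remain
Read 4: bits[24:25] width=1 -> value=0 (bin 0); offset now 25 = byte 3 bit 1; 15 bits remain

Answer: 15 1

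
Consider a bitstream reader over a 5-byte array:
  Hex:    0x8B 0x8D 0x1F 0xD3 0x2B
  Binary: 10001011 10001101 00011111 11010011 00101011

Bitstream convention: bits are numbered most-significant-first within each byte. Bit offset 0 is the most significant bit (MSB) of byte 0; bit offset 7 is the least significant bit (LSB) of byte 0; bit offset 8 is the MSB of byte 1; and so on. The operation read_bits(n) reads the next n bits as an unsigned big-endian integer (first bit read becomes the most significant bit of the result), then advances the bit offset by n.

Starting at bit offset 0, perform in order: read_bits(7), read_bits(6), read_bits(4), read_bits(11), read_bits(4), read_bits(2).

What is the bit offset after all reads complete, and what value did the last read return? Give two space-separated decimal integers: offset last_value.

Answer: 34 0

Derivation:
Read 1: bits[0:7] width=7 -> value=69 (bin 1000101); offset now 7 = byte 0 bit 7; 33 bits remain
Read 2: bits[7:13] width=6 -> value=49 (bin 110001); offset now 13 = byte 1 bit 5; 27 bits remain
Read 3: bits[13:17] width=4 -> value=10 (bin 1010); offset now 17 = byte 2 bit 1; 23 bits remain
Read 4: bits[17:28] width=11 -> value=509 (bin 00111111101); offset now 28 = byte 3 bit 4; 12 bits remain
Read 5: bits[28:32] width=4 -> value=3 (bin 0011); offset now 32 = byte 4 bit 0; 8 bits remain
Read 6: bits[32:34] width=2 -> value=0 (bin 00); offset now 34 = byte 4 bit 2; 6 bits remain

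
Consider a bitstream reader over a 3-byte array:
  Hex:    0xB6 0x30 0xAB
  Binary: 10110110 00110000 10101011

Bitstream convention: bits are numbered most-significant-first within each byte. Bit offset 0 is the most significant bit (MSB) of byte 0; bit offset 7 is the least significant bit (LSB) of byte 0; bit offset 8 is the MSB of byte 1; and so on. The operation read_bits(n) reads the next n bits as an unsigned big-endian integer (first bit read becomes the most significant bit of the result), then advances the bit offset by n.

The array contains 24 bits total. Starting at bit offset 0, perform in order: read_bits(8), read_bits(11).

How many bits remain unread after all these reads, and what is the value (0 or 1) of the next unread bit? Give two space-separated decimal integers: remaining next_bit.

Answer: 5 0

Derivation:
Read 1: bits[0:8] width=8 -> value=182 (bin 10110110); offset now 8 = byte 1 bit 0; 16 bits remain
Read 2: bits[8:19] width=11 -> value=389 (bin 00110000101); offset now 19 = byte 2 bit 3; 5 bits remain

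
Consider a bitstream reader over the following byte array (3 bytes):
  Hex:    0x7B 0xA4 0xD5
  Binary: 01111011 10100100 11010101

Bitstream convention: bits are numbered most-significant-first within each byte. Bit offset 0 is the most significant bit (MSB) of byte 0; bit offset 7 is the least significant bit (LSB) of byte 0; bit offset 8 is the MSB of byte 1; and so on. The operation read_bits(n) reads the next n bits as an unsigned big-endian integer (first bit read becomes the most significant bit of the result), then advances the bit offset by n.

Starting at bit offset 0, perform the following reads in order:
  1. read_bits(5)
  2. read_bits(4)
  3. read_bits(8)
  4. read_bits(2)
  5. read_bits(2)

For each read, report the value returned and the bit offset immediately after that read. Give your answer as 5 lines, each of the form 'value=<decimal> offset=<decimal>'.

Answer: value=15 offset=5
value=7 offset=9
value=73 offset=17
value=2 offset=19
value=2 offset=21

Derivation:
Read 1: bits[0:5] width=5 -> value=15 (bin 01111); offset now 5 = byte 0 bit 5; 19 bits remain
Read 2: bits[5:9] width=4 -> value=7 (bin 0111); offset now 9 = byte 1 bit 1; 15 bits remain
Read 3: bits[9:17] width=8 -> value=73 (bin 01001001); offset now 17 = byte 2 bit 1; 7 bits remain
Read 4: bits[17:19] width=2 -> value=2 (bin 10); offset now 19 = byte 2 bit 3; 5 bits remain
Read 5: bits[19:21] width=2 -> value=2 (bin 10); offset now 21 = byte 2 bit 5; 3 bits remain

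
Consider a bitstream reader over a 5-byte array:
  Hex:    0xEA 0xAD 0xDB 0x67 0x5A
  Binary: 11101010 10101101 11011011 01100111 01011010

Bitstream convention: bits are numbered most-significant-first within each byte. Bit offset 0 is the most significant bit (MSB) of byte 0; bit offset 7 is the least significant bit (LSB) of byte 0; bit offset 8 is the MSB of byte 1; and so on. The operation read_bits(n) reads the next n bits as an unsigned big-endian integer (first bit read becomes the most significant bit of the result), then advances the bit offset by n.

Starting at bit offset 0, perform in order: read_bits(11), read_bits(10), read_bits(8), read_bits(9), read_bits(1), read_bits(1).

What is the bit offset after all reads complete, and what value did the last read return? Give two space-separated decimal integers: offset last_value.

Answer: 40 0

Derivation:
Read 1: bits[0:11] width=11 -> value=1877 (bin 11101010101); offset now 11 = byte 1 bit 3; 29 bits remain
Read 2: bits[11:21] width=10 -> value=443 (bin 0110111011); offset now 21 = byte 2 bit 5; 19 bits remain
Read 3: bits[21:29] width=8 -> value=108 (bin 01101100); offset now 29 = byte 3 bit 5; 11 bits remain
Read 4: bits[29:38] width=9 -> value=470 (bin 111010110); offset now 38 = byte 4 bit 6; 2 bits remain
Read 5: bits[38:39] width=1 -> value=1 (bin 1); offset now 39 = byte 4 bit 7; 1 bits remain
Read 6: bits[39:40] width=1 -> value=0 (bin 0); offset now 40 = byte 5 bit 0; 0 bits remain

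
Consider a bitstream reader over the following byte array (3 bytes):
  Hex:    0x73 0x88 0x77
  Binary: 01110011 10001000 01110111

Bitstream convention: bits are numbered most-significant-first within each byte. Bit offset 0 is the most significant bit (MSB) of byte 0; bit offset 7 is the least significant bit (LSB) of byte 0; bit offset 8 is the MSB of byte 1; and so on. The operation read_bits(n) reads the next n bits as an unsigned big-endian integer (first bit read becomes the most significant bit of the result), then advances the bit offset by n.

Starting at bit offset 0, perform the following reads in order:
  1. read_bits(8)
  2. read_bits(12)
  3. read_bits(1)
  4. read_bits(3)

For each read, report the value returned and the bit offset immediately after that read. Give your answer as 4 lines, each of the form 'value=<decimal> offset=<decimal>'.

Answer: value=115 offset=8
value=2183 offset=20
value=0 offset=21
value=7 offset=24

Derivation:
Read 1: bits[0:8] width=8 -> value=115 (bin 01110011); offset now 8 = byte 1 bit 0; 16 bits remain
Read 2: bits[8:20] width=12 -> value=2183 (bin 100010000111); offset now 20 = byte 2 bit 4; 4 bits remain
Read 3: bits[20:21] width=1 -> value=0 (bin 0); offset now 21 = byte 2 bit 5; 3 bits remain
Read 4: bits[21:24] width=3 -> value=7 (bin 111); offset now 24 = byte 3 bit 0; 0 bits remain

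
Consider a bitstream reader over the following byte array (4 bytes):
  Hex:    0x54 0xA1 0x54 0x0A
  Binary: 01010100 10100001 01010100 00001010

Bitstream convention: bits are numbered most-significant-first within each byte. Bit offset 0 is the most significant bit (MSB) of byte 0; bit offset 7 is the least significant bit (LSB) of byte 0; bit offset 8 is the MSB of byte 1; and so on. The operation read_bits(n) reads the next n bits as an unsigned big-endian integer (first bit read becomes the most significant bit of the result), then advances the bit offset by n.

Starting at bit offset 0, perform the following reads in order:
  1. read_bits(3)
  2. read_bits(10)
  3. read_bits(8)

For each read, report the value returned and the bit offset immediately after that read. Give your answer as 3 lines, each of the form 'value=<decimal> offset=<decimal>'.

Answer: value=2 offset=3
value=660 offset=13
value=42 offset=21

Derivation:
Read 1: bits[0:3] width=3 -> value=2 (bin 010); offset now 3 = byte 0 bit 3; 29 bits remain
Read 2: bits[3:13] width=10 -> value=660 (bin 1010010100); offset now 13 = byte 1 bit 5; 19 bits remain
Read 3: bits[13:21] width=8 -> value=42 (bin 00101010); offset now 21 = byte 2 bit 5; 11 bits remain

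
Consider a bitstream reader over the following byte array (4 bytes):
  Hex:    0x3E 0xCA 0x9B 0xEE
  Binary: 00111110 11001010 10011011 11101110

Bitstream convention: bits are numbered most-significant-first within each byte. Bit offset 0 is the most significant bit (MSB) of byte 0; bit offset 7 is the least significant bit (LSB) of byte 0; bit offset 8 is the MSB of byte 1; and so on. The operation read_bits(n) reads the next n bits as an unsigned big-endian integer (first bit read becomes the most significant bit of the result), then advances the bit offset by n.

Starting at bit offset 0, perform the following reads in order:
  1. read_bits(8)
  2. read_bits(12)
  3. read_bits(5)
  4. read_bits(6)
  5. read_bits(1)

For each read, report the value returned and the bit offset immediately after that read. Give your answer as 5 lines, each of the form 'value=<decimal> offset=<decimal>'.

Read 1: bits[0:8] width=8 -> value=62 (bin 00111110); offset now 8 = byte 1 bit 0; 24 bits remain
Read 2: bits[8:20] width=12 -> value=3241 (bin 110010101001); offset now 20 = byte 2 bit 4; 12 bits remain
Read 3: bits[20:25] width=5 -> value=23 (bin 10111); offset now 25 = byte 3 bit 1; 7 bits remain
Read 4: bits[25:31] width=6 -> value=55 (bin 110111); offset now 31 = byte 3 bit 7; 1 bits remain
Read 5: bits[31:32] width=1 -> value=0 (bin 0); offset now 32 = byte 4 bit 0; 0 bits remain

Answer: value=62 offset=8
value=3241 offset=20
value=23 offset=25
value=55 offset=31
value=0 offset=32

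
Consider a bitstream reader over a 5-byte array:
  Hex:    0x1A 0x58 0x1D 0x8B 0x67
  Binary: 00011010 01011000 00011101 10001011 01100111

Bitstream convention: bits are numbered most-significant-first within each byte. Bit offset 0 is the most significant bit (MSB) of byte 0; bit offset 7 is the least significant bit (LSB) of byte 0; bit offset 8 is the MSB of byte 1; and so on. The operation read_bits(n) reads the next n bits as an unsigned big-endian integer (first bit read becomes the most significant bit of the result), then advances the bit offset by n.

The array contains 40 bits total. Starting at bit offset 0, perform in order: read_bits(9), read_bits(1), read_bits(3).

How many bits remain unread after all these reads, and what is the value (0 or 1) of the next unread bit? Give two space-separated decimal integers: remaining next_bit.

Answer: 27 0

Derivation:
Read 1: bits[0:9] width=9 -> value=52 (bin 000110100); offset now 9 = byte 1 bit 1; 31 bits remain
Read 2: bits[9:10] width=1 -> value=1 (bin 1); offset now 10 = byte 1 bit 2; 30 bits remain
Read 3: bits[10:13] width=3 -> value=3 (bin 011); offset now 13 = byte 1 bit 5; 27 bits remain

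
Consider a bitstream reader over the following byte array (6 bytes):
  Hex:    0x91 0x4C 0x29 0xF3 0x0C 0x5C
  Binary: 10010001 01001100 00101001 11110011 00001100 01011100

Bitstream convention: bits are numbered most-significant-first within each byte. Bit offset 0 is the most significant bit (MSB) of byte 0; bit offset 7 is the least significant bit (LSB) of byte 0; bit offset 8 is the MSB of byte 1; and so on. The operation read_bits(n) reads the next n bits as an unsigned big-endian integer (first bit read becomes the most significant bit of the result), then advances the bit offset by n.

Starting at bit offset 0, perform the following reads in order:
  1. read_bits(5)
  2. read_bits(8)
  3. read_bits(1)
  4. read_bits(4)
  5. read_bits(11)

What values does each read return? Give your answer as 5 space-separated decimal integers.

Read 1: bits[0:5] width=5 -> value=18 (bin 10010); offset now 5 = byte 0 bit 5; 43 bits remain
Read 2: bits[5:13] width=8 -> value=41 (bin 00101001); offset now 13 = byte 1 bit 5; 35 bits remain
Read 3: bits[13:14] width=1 -> value=1 (bin 1); offset now 14 = byte 1 bit 6; 34 bits remain
Read 4: bits[14:18] width=4 -> value=0 (bin 0000); offset now 18 = byte 2 bit 2; 30 bits remain
Read 5: bits[18:29] width=11 -> value=1342 (bin 10100111110); offset now 29 = byte 3 bit 5; 19 bits remain

Answer: 18 41 1 0 1342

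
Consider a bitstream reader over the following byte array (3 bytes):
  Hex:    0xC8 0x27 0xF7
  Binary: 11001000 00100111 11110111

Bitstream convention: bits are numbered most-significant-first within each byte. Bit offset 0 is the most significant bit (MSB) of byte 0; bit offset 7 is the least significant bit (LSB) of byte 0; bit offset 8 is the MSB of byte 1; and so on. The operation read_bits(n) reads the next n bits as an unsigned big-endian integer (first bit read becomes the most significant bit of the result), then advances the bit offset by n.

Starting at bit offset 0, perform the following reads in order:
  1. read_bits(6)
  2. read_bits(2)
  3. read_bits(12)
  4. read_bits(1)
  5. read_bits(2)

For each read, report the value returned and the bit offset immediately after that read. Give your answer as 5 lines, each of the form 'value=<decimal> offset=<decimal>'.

Read 1: bits[0:6] width=6 -> value=50 (bin 110010); offset now 6 = byte 0 bit 6; 18 bits remain
Read 2: bits[6:8] width=2 -> value=0 (bin 00); offset now 8 = byte 1 bit 0; 16 bits remain
Read 3: bits[8:20] width=12 -> value=639 (bin 001001111111); offset now 20 = byte 2 bit 4; 4 bits remain
Read 4: bits[20:21] width=1 -> value=0 (bin 0); offset now 21 = byte 2 bit 5; 3 bits remain
Read 5: bits[21:23] width=2 -> value=3 (bin 11); offset now 23 = byte 2 bit 7; 1 bits remain

Answer: value=50 offset=6
value=0 offset=8
value=639 offset=20
value=0 offset=21
value=3 offset=23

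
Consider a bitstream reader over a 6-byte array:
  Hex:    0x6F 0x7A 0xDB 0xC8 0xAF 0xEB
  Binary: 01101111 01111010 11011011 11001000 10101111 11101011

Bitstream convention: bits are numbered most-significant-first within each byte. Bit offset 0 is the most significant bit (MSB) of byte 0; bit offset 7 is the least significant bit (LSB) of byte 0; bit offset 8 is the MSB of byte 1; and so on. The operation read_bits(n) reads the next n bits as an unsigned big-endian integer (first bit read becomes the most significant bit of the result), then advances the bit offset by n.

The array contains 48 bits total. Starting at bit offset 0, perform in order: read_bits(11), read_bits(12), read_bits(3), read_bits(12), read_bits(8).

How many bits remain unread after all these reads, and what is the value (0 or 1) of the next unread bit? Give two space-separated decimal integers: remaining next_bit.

Read 1: bits[0:11] width=11 -> value=891 (bin 01101111011); offset now 11 = byte 1 bit 3; 37 bits remain
Read 2: bits[11:23] width=12 -> value=3437 (bin 110101101101); offset now 23 = byte 2 bit 7; 25 bits remain
Read 3: bits[23:26] width=3 -> value=7 (bin 111); offset now 26 = byte 3 bit 2; 22 bits remain
Read 4: bits[26:38] width=12 -> value=555 (bin 001000101011); offset now 38 = byte 4 bit 6; 10 bits remain
Read 5: bits[38:46] width=8 -> value=250 (bin 11111010); offset now 46 = byte 5 bit 6; 2 bits remain

Answer: 2 1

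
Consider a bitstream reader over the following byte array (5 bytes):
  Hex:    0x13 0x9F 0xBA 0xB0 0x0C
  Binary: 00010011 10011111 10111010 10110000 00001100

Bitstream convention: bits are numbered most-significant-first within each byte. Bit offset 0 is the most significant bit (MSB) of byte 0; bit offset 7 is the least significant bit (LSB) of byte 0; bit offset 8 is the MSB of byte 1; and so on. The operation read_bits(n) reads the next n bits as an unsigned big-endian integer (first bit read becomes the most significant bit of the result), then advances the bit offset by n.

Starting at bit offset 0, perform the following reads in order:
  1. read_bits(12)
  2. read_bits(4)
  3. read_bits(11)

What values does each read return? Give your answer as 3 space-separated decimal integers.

Answer: 313 15 1493

Derivation:
Read 1: bits[0:12] width=12 -> value=313 (bin 000100111001); offset now 12 = byte 1 bit 4; 28 bits remain
Read 2: bits[12:16] width=4 -> value=15 (bin 1111); offset now 16 = byte 2 bit 0; 24 bits remain
Read 3: bits[16:27] width=11 -> value=1493 (bin 10111010101); offset now 27 = byte 3 bit 3; 13 bits remain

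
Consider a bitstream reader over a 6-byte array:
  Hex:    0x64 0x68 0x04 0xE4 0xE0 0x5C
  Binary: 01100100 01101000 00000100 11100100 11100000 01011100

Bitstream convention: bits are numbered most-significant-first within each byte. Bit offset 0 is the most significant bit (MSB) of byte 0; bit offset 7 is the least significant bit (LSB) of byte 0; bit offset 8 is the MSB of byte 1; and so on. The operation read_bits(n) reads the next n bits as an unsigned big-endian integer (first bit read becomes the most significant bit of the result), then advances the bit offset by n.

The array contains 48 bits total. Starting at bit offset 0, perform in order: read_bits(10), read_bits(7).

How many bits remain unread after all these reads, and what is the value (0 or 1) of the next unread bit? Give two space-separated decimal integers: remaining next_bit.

Answer: 31 0

Derivation:
Read 1: bits[0:10] width=10 -> value=401 (bin 0110010001); offset now 10 = byte 1 bit 2; 38 bits remain
Read 2: bits[10:17] width=7 -> value=80 (bin 1010000); offset now 17 = byte 2 bit 1; 31 bits remain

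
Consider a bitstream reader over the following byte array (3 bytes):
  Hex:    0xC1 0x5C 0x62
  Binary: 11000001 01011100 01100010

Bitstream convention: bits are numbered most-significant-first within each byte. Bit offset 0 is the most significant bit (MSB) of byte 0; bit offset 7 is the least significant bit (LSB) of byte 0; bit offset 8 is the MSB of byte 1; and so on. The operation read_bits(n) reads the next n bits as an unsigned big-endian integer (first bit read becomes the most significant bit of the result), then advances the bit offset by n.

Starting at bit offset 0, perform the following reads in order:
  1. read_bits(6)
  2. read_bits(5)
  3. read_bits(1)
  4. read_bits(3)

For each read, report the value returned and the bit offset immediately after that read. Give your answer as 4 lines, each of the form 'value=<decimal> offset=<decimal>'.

Read 1: bits[0:6] width=6 -> value=48 (bin 110000); offset now 6 = byte 0 bit 6; 18 bits remain
Read 2: bits[6:11] width=5 -> value=10 (bin 01010); offset now 11 = byte 1 bit 3; 13 bits remain
Read 3: bits[11:12] width=1 -> value=1 (bin 1); offset now 12 = byte 1 bit 4; 12 bits remain
Read 4: bits[12:15] width=3 -> value=6 (bin 110); offset now 15 = byte 1 bit 7; 9 bits remain

Answer: value=48 offset=6
value=10 offset=11
value=1 offset=12
value=6 offset=15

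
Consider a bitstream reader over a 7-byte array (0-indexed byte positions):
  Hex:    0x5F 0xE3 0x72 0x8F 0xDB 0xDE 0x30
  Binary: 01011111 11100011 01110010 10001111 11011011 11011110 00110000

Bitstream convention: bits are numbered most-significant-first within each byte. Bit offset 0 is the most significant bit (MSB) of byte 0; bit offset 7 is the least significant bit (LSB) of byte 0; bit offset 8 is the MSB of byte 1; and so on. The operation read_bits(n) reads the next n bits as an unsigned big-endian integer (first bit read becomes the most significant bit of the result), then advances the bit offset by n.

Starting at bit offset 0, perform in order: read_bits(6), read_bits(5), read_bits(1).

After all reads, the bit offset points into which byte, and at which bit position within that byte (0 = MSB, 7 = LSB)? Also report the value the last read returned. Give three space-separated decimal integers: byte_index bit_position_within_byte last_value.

Answer: 1 4 0

Derivation:
Read 1: bits[0:6] width=6 -> value=23 (bin 010111); offset now 6 = byte 0 bit 6; 50 bits remain
Read 2: bits[6:11] width=5 -> value=31 (bin 11111); offset now 11 = byte 1 bit 3; 45 bits remain
Read 3: bits[11:12] width=1 -> value=0 (bin 0); offset now 12 = byte 1 bit 4; 44 bits remain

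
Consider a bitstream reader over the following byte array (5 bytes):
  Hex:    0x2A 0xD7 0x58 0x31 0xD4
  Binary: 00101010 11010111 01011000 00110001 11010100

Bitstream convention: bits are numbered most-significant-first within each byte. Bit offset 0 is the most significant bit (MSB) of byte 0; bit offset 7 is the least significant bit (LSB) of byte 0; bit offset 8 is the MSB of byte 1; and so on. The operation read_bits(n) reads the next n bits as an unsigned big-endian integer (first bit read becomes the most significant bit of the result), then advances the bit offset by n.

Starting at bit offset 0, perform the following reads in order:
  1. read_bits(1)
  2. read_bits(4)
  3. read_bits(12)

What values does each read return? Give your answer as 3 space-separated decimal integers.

Read 1: bits[0:1] width=1 -> value=0 (bin 0); offset now 1 = byte 0 bit 1; 39 bits remain
Read 2: bits[1:5] width=4 -> value=5 (bin 0101); offset now 5 = byte 0 bit 5; 35 bits remain
Read 3: bits[5:17] width=12 -> value=1454 (bin 010110101110); offset now 17 = byte 2 bit 1; 23 bits remain

Answer: 0 5 1454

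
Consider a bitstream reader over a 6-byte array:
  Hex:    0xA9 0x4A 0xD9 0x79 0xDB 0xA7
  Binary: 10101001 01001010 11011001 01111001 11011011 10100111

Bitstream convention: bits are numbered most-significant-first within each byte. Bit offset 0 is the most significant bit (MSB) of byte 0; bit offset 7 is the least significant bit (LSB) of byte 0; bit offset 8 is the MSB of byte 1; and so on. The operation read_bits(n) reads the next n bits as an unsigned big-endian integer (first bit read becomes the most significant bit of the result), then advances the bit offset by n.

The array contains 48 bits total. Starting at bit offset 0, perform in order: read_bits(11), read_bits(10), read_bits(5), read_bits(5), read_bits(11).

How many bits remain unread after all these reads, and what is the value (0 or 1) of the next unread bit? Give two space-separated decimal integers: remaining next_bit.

Read 1: bits[0:11] width=11 -> value=1354 (bin 10101001010); offset now 11 = byte 1 bit 3; 37 bits remain
Read 2: bits[11:21] width=10 -> value=347 (bin 0101011011); offset now 21 = byte 2 bit 5; 27 bits remain
Read 3: bits[21:26] width=5 -> value=5 (bin 00101); offset now 26 = byte 3 bit 2; 22 bits remain
Read 4: bits[26:31] width=5 -> value=28 (bin 11100); offset now 31 = byte 3 bit 7; 17 bits remain
Read 5: bits[31:42] width=11 -> value=1902 (bin 11101101110); offset now 42 = byte 5 bit 2; 6 bits remain

Answer: 6 1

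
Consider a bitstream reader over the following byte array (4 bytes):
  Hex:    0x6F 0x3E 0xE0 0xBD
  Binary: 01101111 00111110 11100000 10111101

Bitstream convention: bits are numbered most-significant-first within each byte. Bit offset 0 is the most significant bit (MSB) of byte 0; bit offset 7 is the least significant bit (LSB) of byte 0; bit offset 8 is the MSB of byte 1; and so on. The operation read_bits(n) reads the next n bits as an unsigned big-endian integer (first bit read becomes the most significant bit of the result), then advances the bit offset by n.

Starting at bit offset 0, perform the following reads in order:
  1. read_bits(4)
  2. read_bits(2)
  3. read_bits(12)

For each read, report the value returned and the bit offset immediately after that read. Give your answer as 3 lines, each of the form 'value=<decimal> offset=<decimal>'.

Answer: value=6 offset=4
value=3 offset=6
value=3323 offset=18

Derivation:
Read 1: bits[0:4] width=4 -> value=6 (bin 0110); offset now 4 = byte 0 bit 4; 28 bits remain
Read 2: bits[4:6] width=2 -> value=3 (bin 11); offset now 6 = byte 0 bit 6; 26 bits remain
Read 3: bits[6:18] width=12 -> value=3323 (bin 110011111011); offset now 18 = byte 2 bit 2; 14 bits remain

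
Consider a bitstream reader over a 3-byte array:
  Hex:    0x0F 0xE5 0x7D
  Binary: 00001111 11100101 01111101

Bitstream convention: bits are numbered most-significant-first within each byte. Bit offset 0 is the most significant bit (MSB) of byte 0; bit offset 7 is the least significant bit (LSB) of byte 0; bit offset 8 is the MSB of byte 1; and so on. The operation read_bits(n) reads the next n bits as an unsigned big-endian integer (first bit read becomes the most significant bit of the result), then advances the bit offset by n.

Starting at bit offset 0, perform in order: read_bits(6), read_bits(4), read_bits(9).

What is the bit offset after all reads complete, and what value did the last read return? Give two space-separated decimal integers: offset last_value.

Read 1: bits[0:6] width=6 -> value=3 (bin 000011); offset now 6 = byte 0 bit 6; 18 bits remain
Read 2: bits[6:10] width=4 -> value=15 (bin 1111); offset now 10 = byte 1 bit 2; 14 bits remain
Read 3: bits[10:19] width=9 -> value=299 (bin 100101011); offset now 19 = byte 2 bit 3; 5 bits remain

Answer: 19 299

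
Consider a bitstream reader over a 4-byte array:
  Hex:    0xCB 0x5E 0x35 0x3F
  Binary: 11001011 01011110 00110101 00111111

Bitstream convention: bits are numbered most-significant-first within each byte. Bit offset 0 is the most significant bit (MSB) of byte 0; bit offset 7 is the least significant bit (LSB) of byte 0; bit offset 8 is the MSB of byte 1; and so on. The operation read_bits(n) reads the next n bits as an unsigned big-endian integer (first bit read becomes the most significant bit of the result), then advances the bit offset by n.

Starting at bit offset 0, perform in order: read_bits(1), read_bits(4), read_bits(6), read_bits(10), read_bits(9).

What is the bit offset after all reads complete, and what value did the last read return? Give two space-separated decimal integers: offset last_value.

Answer: 30 335

Derivation:
Read 1: bits[0:1] width=1 -> value=1 (bin 1); offset now 1 = byte 0 bit 1; 31 bits remain
Read 2: bits[1:5] width=4 -> value=9 (bin 1001); offset now 5 = byte 0 bit 5; 27 bits remain
Read 3: bits[5:11] width=6 -> value=26 (bin 011010); offset now 11 = byte 1 bit 3; 21 bits remain
Read 4: bits[11:21] width=10 -> value=966 (bin 1111000110); offset now 21 = byte 2 bit 5; 11 bits remain
Read 5: bits[21:30] width=9 -> value=335 (bin 101001111); offset now 30 = byte 3 bit 6; 2 bits remain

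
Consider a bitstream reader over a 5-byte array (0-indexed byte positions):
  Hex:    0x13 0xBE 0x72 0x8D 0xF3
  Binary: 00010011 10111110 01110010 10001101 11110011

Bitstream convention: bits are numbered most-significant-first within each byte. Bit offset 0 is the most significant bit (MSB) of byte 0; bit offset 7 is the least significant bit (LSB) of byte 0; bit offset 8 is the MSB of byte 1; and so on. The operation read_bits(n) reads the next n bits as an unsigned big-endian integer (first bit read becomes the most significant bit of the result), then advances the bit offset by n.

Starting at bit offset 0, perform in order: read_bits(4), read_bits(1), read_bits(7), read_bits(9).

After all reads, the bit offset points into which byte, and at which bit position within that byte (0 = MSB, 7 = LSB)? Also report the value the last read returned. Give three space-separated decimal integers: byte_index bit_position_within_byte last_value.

Read 1: bits[0:4] width=4 -> value=1 (bin 0001); offset now 4 = byte 0 bit 4; 36 bits remain
Read 2: bits[4:5] width=1 -> value=0 (bin 0); offset now 5 = byte 0 bit 5; 35 bits remain
Read 3: bits[5:12] width=7 -> value=59 (bin 0111011); offset now 12 = byte 1 bit 4; 28 bits remain
Read 4: bits[12:21] width=9 -> value=462 (bin 111001110); offset now 21 = byte 2 bit 5; 19 bits remain

Answer: 2 5 462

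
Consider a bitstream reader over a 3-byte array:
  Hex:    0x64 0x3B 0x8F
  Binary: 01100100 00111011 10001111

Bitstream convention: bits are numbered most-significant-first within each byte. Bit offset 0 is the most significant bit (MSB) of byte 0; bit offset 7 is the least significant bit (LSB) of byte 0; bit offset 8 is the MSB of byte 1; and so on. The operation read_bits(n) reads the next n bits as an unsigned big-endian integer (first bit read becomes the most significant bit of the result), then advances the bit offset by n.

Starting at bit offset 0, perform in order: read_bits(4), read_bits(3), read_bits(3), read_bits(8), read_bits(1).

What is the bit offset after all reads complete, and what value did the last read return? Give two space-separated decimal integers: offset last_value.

Read 1: bits[0:4] width=4 -> value=6 (bin 0110); offset now 4 = byte 0 bit 4; 20 bits remain
Read 2: bits[4:7] width=3 -> value=2 (bin 010); offset now 7 = byte 0 bit 7; 17 bits remain
Read 3: bits[7:10] width=3 -> value=0 (bin 000); offset now 10 = byte 1 bit 2; 14 bits remain
Read 4: bits[10:18] width=8 -> value=238 (bin 11101110); offset now 18 = byte 2 bit 2; 6 bits remain
Read 5: bits[18:19] width=1 -> value=0 (bin 0); offset now 19 = byte 2 bit 3; 5 bits remain

Answer: 19 0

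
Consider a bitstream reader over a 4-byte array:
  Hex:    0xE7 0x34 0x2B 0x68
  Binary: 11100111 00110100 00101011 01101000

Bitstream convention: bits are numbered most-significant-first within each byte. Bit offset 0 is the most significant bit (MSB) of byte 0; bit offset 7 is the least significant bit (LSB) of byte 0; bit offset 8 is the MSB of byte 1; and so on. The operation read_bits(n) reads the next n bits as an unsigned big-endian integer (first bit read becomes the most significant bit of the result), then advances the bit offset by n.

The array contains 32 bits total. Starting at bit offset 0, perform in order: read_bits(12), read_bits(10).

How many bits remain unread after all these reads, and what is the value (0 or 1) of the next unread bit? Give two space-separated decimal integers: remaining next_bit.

Answer: 10 1

Derivation:
Read 1: bits[0:12] width=12 -> value=3699 (bin 111001110011); offset now 12 = byte 1 bit 4; 20 bits remain
Read 2: bits[12:22] width=10 -> value=266 (bin 0100001010); offset now 22 = byte 2 bit 6; 10 bits remain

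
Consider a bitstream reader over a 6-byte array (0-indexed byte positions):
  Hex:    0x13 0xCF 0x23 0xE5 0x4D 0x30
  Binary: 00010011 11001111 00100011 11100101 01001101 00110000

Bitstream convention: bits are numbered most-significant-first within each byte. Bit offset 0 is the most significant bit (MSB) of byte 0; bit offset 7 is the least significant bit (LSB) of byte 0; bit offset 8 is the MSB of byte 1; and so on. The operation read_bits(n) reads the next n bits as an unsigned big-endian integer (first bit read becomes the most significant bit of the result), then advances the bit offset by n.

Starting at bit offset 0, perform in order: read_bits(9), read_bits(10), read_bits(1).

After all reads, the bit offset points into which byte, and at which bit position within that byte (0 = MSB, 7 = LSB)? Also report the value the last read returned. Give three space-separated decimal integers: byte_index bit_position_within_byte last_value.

Read 1: bits[0:9] width=9 -> value=39 (bin 000100111); offset now 9 = byte 1 bit 1; 39 bits remain
Read 2: bits[9:19] width=10 -> value=633 (bin 1001111001); offset now 19 = byte 2 bit 3; 29 bits remain
Read 3: bits[19:20] width=1 -> value=0 (bin 0); offset now 20 = byte 2 bit 4; 28 bits remain

Answer: 2 4 0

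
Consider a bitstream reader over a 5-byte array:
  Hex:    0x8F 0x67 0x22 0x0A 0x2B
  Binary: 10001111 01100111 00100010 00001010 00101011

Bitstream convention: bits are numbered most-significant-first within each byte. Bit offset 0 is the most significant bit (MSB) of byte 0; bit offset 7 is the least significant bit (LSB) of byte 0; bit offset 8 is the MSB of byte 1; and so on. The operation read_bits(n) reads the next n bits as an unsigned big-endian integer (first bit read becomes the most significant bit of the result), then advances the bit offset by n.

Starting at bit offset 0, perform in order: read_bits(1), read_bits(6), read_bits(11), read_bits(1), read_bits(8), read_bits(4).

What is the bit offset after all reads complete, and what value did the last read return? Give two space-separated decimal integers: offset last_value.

Read 1: bits[0:1] width=1 -> value=1 (bin 1); offset now 1 = byte 0 bit 1; 39 bits remain
Read 2: bits[1:7] width=6 -> value=7 (bin 000111); offset now 7 = byte 0 bit 7; 33 bits remain
Read 3: bits[7:18] width=11 -> value=1436 (bin 10110011100); offset now 18 = byte 2 bit 2; 22 bits remain
Read 4: bits[18:19] width=1 -> value=1 (bin 1); offset now 19 = byte 2 bit 3; 21 bits remain
Read 5: bits[19:27] width=8 -> value=16 (bin 00010000); offset now 27 = byte 3 bit 3; 13 bits remain
Read 6: bits[27:31] width=4 -> value=5 (bin 0101); offset now 31 = byte 3 bit 7; 9 bits remain

Answer: 31 5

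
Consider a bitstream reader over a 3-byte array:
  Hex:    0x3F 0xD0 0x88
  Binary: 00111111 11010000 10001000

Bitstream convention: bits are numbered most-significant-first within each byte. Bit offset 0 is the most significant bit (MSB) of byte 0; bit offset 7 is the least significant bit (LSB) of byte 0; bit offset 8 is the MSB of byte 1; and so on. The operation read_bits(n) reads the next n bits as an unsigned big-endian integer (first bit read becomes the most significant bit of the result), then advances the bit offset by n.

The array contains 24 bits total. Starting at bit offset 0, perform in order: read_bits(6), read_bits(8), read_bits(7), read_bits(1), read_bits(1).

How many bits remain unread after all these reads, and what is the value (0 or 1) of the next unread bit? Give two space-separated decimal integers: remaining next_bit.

Read 1: bits[0:6] width=6 -> value=15 (bin 001111); offset now 6 = byte 0 bit 6; 18 bits remain
Read 2: bits[6:14] width=8 -> value=244 (bin 11110100); offset now 14 = byte 1 bit 6; 10 bits remain
Read 3: bits[14:21] width=7 -> value=17 (bin 0010001); offset now 21 = byte 2 bit 5; 3 bits remain
Read 4: bits[21:22] width=1 -> value=0 (bin 0); offset now 22 = byte 2 bit 6; 2 bits remain
Read 5: bits[22:23] width=1 -> value=0 (bin 0); offset now 23 = byte 2 bit 7; 1 bits remain

Answer: 1 0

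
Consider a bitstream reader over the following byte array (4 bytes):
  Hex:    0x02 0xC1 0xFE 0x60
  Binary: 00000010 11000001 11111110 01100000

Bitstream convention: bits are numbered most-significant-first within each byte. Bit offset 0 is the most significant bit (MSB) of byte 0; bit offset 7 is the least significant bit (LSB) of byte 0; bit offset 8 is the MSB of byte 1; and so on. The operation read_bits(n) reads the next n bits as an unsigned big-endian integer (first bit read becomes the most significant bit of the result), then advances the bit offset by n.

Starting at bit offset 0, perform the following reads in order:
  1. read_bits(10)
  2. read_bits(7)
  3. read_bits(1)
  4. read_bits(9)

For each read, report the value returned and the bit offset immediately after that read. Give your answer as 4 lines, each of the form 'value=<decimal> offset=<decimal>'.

Read 1: bits[0:10] width=10 -> value=11 (bin 0000001011); offset now 10 = byte 1 bit 2; 22 bits remain
Read 2: bits[10:17] width=7 -> value=3 (bin 0000011); offset now 17 = byte 2 bit 1; 15 bits remain
Read 3: bits[17:18] width=1 -> value=1 (bin 1); offset now 18 = byte 2 bit 2; 14 bits remain
Read 4: bits[18:27] width=9 -> value=499 (bin 111110011); offset now 27 = byte 3 bit 3; 5 bits remain

Answer: value=11 offset=10
value=3 offset=17
value=1 offset=18
value=499 offset=27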